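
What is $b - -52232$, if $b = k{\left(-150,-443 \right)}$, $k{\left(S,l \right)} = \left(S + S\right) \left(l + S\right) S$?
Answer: $-26632768$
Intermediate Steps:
$k{\left(S,l \right)} = 2 S^{2} \left(S + l\right)$ ($k{\left(S,l \right)} = 2 S \left(S + l\right) S = 2 S^{2} \left(S + l\right)$)
$b = -26685000$ ($b = 2 \left(-150\right)^{2} \left(-150 - 443\right) = 2 \cdot 22500 \left(-593\right) = -26685000$)
$b - -52232 = -26685000 - -52232 = -26685000 + 52232 = -26632768$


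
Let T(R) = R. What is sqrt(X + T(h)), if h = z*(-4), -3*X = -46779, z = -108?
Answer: 5*sqrt(641) ≈ 126.59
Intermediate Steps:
X = 15593 (X = -1/3*(-46779) = 15593)
h = 432 (h = -108*(-4) = 432)
sqrt(X + T(h)) = sqrt(15593 + 432) = sqrt(16025) = 5*sqrt(641)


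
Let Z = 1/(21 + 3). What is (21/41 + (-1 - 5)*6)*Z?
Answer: -485/328 ≈ -1.4787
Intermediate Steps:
Z = 1/24 ≈ 0.041667
(21/41 + (-1 - 5)*6)*Z = (21/41 + (-1 - 5)*6)*(1/24) = (21*(1/41) - 6*6)*(1/24) = (21/41 - 36)*(1/24) = -1455/41*1/24 = -485/328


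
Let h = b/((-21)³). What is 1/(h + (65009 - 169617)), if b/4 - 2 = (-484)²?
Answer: -3087/323237240 ≈ -9.5503e-6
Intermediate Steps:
b = 937032 (b = 8 + 4*(-484)² = 8 + 4*234256 = 8 + 937024 = 937032)
h = -312344/3087 (h = 937032/((-21)³) = 937032/(-9261) = 937032*(-1/9261) = -312344/3087 ≈ -101.18)
1/(h + (65009 - 169617)) = 1/(-312344/3087 + (65009 - 169617)) = 1/(-312344/3087 - 104608) = 1/(-323237240/3087) = -3087/323237240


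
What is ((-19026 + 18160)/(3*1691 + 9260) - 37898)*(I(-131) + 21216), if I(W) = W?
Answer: -11453222296500/14333 ≈ -7.9908e+8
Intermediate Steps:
((-19026 + 18160)/(3*1691 + 9260) - 37898)*(I(-131) + 21216) = ((-19026 + 18160)/(3*1691 + 9260) - 37898)*(-131 + 21216) = (-866/(5073 + 9260) - 37898)*21085 = (-866/14333 - 37898)*21085 = -543192900/14333*21085 = -11453222296500/14333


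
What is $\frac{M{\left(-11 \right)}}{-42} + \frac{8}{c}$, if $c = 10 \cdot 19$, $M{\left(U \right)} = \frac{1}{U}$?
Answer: $\frac{1943}{43890} \approx 0.04427$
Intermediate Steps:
$c = 190$
$\frac{M{\left(-11 \right)}}{-42} + \frac{8}{c} = \frac{1}{\left(-11\right) \left(-42\right)} + \frac{8}{190} = \left(- \frac{1}{11}\right) \left(- \frac{1}{42}\right) + 8 \cdot \frac{1}{190} = \frac{1}{462} + \frac{4}{95} = \frac{1943}{43890}$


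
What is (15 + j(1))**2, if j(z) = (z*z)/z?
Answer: 256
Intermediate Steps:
j(z) = z (j(z) = z**2/z = z)
(15 + j(1))**2 = (15 + 1)**2 = 16**2 = 256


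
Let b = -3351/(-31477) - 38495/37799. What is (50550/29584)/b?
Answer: -30072172833825/16049951115472 ≈ -1.8737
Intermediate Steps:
b = -1085042666/1189799123 (b = -3351*(-1/31477) - 38495*1/37799 = 3351/31477 - 38495/37799 = -1085042666/1189799123 ≈ -0.91195)
(50550/29584)/b = (50550/29584)/(-1085042666/1189799123) = (50550*(1/29584))*(-1189799123/1085042666) = (25275/14792)*(-1189799123/1085042666) = -30072172833825/16049951115472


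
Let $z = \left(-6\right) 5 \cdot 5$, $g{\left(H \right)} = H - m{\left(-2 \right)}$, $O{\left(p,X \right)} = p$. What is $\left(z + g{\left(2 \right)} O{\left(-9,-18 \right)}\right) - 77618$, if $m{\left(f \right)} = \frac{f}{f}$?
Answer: $-77777$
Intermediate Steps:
$m{\left(f \right)} = 1$
$g{\left(H \right)} = -1 + H$ ($g{\left(H \right)} = H - 1 = -1 + H$)
$z = -150$ ($z = \left(-30\right) 5 = -150$)
$\left(z + g{\left(2 \right)} O{\left(-9,-18 \right)}\right) - 77618 = \left(-150 + \left(-1 + 2\right) \left(-9\right)\right) - 77618 = \left(-150 + 1 \left(-9\right)\right) - 77618 = \left(-150 - 9\right) - 77618 = -159 - 77618 = -77777$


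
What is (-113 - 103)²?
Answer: 46656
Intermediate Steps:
(-113 - 103)² = (-216)² = 46656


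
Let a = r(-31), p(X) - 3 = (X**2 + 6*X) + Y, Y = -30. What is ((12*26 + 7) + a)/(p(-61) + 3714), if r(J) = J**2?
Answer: 640/3521 ≈ 0.18177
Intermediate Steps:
p(X) = -27 + X**2 + 6*X (p(X) = 3 + ((X**2 + 6*X) - 30) = 3 + (-30 + X**2 + 6*X) = -27 + X**2 + 6*X)
a = 961 (a = (-31)**2 = 961)
((12*26 + 7) + a)/(p(-61) + 3714) = ((12*26 + 7) + 961)/((-27 + (-61)**2 + 6*(-61)) + 3714) = ((312 + 7) + 961)/((-27 + 3721 - 366) + 3714) = (319 + 961)/(3328 + 3714) = 1280/7042 = 1280*(1/7042) = 640/3521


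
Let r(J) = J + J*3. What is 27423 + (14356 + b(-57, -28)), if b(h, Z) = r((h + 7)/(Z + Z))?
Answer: 292478/7 ≈ 41783.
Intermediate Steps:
r(J) = 4*J (r(J) = J + 3*J = 4*J)
b(h, Z) = 2*(7 + h)/Z (b(h, Z) = 4*((h + 7)/(Z + Z)) = 4*((7 + h)/((2*Z))) = 4*((7 + h)*(1/(2*Z))) = 4*((7 + h)/(2*Z)) = 2*(7 + h)/Z)
27423 + (14356 + b(-57, -28)) = 27423 + (14356 + 2*(7 - 57)/(-28)) = 27423 + (14356 + 2*(-1/28)*(-50)) = 27423 + (14356 + 25/7) = 27423 + 100517/7 = 292478/7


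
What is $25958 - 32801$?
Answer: $-6843$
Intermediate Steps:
$25958 - 32801 = -6843$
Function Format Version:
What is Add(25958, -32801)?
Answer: -6843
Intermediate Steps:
Add(25958, -32801) = -6843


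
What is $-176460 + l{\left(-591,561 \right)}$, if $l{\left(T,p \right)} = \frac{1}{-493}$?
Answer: $- \frac{86994781}{493} \approx -1.7646 \cdot 10^{5}$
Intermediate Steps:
$l{\left(T,p \right)} = - \frac{1}{493}$
$-176460 + l{\left(-591,561 \right)} = -176460 - \frac{1}{493} = - \frac{86994781}{493}$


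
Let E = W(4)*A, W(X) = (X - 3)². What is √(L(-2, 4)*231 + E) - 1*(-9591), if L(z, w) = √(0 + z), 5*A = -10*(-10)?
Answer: 9591 + √(20 + 231*I*√2) ≈ 9604.2 + 12.395*I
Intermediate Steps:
W(X) = (-3 + X)²
A = 20 (A = (-10*(-10))/5 = (⅕)*100 = 20)
E = 20 (E = (-3 + 4)²*20 = 1²*20 = 1*20 = 20)
L(z, w) = √z
√(L(-2, 4)*231 + E) - 1*(-9591) = √(√(-2)*231 + 20) - 1*(-9591) = √((I*√2)*231 + 20) + 9591 = √(231*I*√2 + 20) + 9591 = √(20 + 231*I*√2) + 9591 = 9591 + √(20 + 231*I*√2)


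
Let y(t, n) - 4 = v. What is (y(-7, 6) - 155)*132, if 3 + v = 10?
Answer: -19008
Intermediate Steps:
v = 7 (v = -3 + 10 = 7)
y(t, n) = 11 (y(t, n) = 4 + 7 = 11)
(y(-7, 6) - 155)*132 = (11 - 155)*132 = -144*132 = -19008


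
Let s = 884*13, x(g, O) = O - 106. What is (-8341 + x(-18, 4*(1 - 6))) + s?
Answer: 3025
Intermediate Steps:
x(g, O) = -106 + O
s = 11492
(-8341 + x(-18, 4*(1 - 6))) + s = (-8341 + (-106 + 4*(1 - 6))) + 11492 = (-8341 + (-106 + 4*(-5))) + 11492 = (-8341 + (-106 - 20)) + 11492 = (-8341 - 126) + 11492 = -8467 + 11492 = 3025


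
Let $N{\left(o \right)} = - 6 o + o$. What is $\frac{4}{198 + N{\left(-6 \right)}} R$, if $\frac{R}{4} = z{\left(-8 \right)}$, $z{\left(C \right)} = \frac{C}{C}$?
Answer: $\frac{4}{57} \approx 0.070175$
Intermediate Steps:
$N{\left(o \right)} = - 5 o$
$z{\left(C \right)} = 1$
$R = 4$ ($R = 4 \cdot 1 = 4$)
$\frac{4}{198 + N{\left(-6 \right)}} R = \frac{4}{198 - -30} \cdot 4 = \frac{4}{198 + 30} \cdot 4 = \frac{4}{228} \cdot 4 = 4 \cdot \frac{1}{228} \cdot 4 = \frac{1}{57} \cdot 4 = \frac{4}{57}$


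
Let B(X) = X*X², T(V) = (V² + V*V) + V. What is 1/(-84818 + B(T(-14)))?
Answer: 1/53925334 ≈ 1.8544e-8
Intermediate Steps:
T(V) = V + 2*V² (T(V) = (V² + V²) + V = 2*V² + V = V + 2*V²)
B(X) = X³
1/(-84818 + B(T(-14))) = 1/(-84818 + (-14*(1 + 2*(-14)))³) = 1/(-84818 + (-14*(1 - 28))³) = 1/(-84818 + (-14*(-27))³) = 1/(-84818 + 378³) = 1/(-84818 + 54010152) = 1/53925334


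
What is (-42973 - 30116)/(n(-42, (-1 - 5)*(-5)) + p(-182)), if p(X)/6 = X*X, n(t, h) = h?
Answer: -2707/7362 ≈ -0.36770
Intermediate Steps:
p(X) = 6*X² (p(X) = 6*(X*X) = 6*X²)
(-42973 - 30116)/(n(-42, (-1 - 5)*(-5)) + p(-182)) = (-42973 - 30116)/((-1 - 5)*(-5) + 6*(-182)²) = -73089/(-6*(-5) + 6*33124) = -73089/(30 + 198744) = -73089/198774 = -73089*1/198774 = -2707/7362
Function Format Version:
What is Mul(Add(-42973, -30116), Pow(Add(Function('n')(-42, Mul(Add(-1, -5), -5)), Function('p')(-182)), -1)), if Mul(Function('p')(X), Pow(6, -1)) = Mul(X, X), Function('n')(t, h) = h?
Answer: Rational(-2707, 7362) ≈ -0.36770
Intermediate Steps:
Function('p')(X) = Mul(6, Pow(X, 2)) (Function('p')(X) = Mul(6, Mul(X, X)) = Mul(6, Pow(X, 2)))
Mul(Add(-42973, -30116), Pow(Add(Function('n')(-42, Mul(Add(-1, -5), -5)), Function('p')(-182)), -1)) = Mul(Add(-42973, -30116), Pow(Add(Mul(Add(-1, -5), -5), Mul(6, Pow(-182, 2))), -1)) = Mul(-73089, Pow(Add(Mul(-6, -5), Mul(6, 33124)), -1)) = Mul(-73089, Pow(Add(30, 198744), -1)) = Mul(-73089, Pow(198774, -1)) = Mul(-73089, Rational(1, 198774)) = Rational(-2707, 7362)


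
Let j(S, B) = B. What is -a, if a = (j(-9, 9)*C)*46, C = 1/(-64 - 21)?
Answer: 414/85 ≈ 4.8706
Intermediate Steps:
C = -1/85 (C = 1/(-85) = -1/85 ≈ -0.011765)
a = -414/85 (a = (9*(-1/85))*46 = -9/85*46 = -414/85 ≈ -4.8706)
-a = -1*(-414/85) = 414/85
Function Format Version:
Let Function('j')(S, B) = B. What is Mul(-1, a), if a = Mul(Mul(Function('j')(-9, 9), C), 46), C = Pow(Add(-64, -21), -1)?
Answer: Rational(414, 85) ≈ 4.8706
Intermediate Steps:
C = Rational(-1, 85) (C = Pow(-85, -1) = Rational(-1, 85) ≈ -0.011765)
a = Rational(-414, 85) (a = Mul(Mul(9, Rational(-1, 85)), 46) = Mul(Rational(-9, 85), 46) = Rational(-414, 85) ≈ -4.8706)
Mul(-1, a) = Mul(-1, Rational(-414, 85)) = Rational(414, 85)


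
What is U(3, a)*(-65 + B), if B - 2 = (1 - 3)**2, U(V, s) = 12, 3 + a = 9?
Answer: -708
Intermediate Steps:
a = 6 (a = -3 + 9 = 6)
B = 6 (B = 2 + (1 - 3)**2 = 2 + (-2)**2 = 2 + 4 = 6)
U(3, a)*(-65 + B) = 12*(-65 + 6) = 12*(-59) = -708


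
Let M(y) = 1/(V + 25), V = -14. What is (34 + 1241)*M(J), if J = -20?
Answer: 1275/11 ≈ 115.91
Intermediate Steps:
M(y) = 1/11 (M(y) = 1/(-14 + 25) = 1/11)
(34 + 1241)*M(J) = (34 + 1241)*(1/11) = 1275*(1/11) = 1275/11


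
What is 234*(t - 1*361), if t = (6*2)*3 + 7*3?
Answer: -71136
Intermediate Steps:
t = 57 (t = 12*3 + 21 = 36 + 21 = 57)
234*(t - 1*361) = 234*(57 - 1*361) = 234*(57 - 361) = 234*(-304) = -71136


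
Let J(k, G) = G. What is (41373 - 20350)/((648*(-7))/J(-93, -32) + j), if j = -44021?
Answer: -84092/175517 ≈ -0.47911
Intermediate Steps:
(41373 - 20350)/((648*(-7))/J(-93, -32) + j) = (41373 - 20350)/((648*(-7))/(-32) - 44021) = 21023/(-4536*(-1/32) - 44021) = 21023/(567/4 - 44021) = 21023/(-175517/4) = 21023*(-4/175517) = -84092/175517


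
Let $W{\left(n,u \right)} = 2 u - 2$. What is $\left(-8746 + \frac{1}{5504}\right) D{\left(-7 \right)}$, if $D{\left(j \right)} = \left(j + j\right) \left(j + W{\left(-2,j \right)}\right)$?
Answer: $- \frac{7750215263}{2752} \approx -2.8162 \cdot 10^{6}$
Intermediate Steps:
$W{\left(n,u \right)} = -2 + 2 u$
$D{\left(j \right)} = 2 j \left(-2 + 3 j\right)$ ($D{\left(j \right)} = \left(j + j\right) \left(j + \left(-2 + 2 j\right)\right) = 2 j \left(-2 + 3 j\right)$)
$\left(-8746 + \frac{1}{5504}\right) D{\left(-7 \right)} = \left(-8746 + \frac{1}{5504}\right) 2 \left(-7\right) \left(-2 + 3 \left(-7\right)\right) = \left(-8746 + \frac{1}{5504}\right) 2 \left(-7\right) \left(-2 - 21\right) = - \frac{48137983 \cdot 2 \left(-7\right) \left(-23\right)}{5504} = \left(- \frac{48137983}{5504}\right) 322 = - \frac{7750215263}{2752}$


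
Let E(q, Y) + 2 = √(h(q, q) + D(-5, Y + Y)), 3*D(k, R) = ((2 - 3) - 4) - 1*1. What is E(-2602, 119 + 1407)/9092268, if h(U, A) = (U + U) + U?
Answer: -1/4546134 + 2*I*√122/2273067 ≈ -2.1997e-7 + 9.7185e-6*I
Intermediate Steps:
D(k, R) = -2 (D(k, R) = (((2 - 3) - 4) - 1*1)/3 = ((-1 - 4) - 1)/3 = (-5 - 1)/3 = (⅓)*(-6) = -2)
h(U, A) = 3*U (h(U, A) = 2*U + U = 3*U)
E(q, Y) = -2 + √(-2 + 3*q) (E(q, Y) = -2 + √(3*q - 2) = -2 + √(-2 + 3*q))
E(-2602, 119 + 1407)/9092268 = (-2 + √(-2 + 3*(-2602)))/9092268 = (-2 + √(-2 - 7806))*(1/9092268) = (-2 + √(-7808))*(1/9092268) = (-2 + 8*I*√122)*(1/9092268) = -1/4546134 + 2*I*√122/2273067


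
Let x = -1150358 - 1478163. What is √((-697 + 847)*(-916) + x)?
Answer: I*√2765921 ≈ 1663.1*I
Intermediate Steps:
x = -2628521
√((-697 + 847)*(-916) + x) = √((-697 + 847)*(-916) - 2628521) = √(150*(-916) - 2628521) = √(-137400 - 2628521) = √(-2765921) = I*√2765921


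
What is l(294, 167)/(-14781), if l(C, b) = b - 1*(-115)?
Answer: -94/4927 ≈ -0.019079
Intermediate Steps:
l(C, b) = 115 + b (l(C, b) = b + 115 = 115 + b)
l(294, 167)/(-14781) = (115 + 167)/(-14781) = 282*(-1/14781) = -94/4927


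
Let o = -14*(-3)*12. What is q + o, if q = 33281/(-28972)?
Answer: 14568607/28972 ≈ 502.85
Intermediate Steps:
q = -33281/28972 (q = 33281*(-1/28972) = -33281/28972 ≈ -1.1487)
o = 504 (o = 42*12 = 504)
q + o = -33281/28972 + 504 = 14568607/28972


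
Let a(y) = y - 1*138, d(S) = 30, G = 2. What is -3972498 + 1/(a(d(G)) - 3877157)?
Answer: -15402427457971/3877265 ≈ -3.9725e+6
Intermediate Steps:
a(y) = -138 + y (a(y) = y - 138 = -138 + y)
-3972498 + 1/(a(d(G)) - 3877157) = -3972498 + 1/((-138 + 30) - 3877157) = -3972498 + 1/(-108 - 3877157) = -3972498 + 1/(-3877265) = -3972498 - 1/3877265 = -15402427457971/3877265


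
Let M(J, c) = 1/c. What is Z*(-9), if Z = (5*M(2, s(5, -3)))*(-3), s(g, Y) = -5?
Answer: -27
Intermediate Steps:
Z = 3 (Z = (5/(-5))*(-3) = (5*(-1/5))*(-3) = -1*(-3) = 3)
Z*(-9) = 3*(-9) = -27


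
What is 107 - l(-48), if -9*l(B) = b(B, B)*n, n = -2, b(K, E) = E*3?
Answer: 139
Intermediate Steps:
b(K, E) = 3*E
l(B) = 2*B/3 (l(B) = -3*B*(-2)/9 = -(-2)*B/3 = 2*B/3)
107 - l(-48) = 107 - 2*(-48)/3 = 107 - 1*(-32) = 107 + 32 = 139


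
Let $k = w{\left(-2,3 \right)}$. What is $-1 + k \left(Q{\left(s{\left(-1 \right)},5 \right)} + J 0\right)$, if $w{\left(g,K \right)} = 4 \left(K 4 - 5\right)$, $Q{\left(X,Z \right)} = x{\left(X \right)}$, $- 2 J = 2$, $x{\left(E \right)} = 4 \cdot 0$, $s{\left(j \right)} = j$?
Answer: $-1$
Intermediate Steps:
$x{\left(E \right)} = 0$
$J = -1$ ($J = \left(- \frac{1}{2}\right) 2 = -1$)
$Q{\left(X,Z \right)} = 0$
$w{\left(g,K \right)} = -20 + 16 K$ ($w{\left(g,K \right)} = 4 \left(4 K - 5\right) = 4 \left(-5 + 4 K\right) = -20 + 16 K$)
$k = 28$ ($k = -20 + 16 \cdot 3 = -20 + 48 = 28$)
$-1 + k \left(Q{\left(s{\left(-1 \right)},5 \right)} + J 0\right) = -1 + 28 \left(0 - 0\right) = -1 + 28 \left(0 + 0\right) = -1 + 28 \cdot 0 = -1 + 0 = -1$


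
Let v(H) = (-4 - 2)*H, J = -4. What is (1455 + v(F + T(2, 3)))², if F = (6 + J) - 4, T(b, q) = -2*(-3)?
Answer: 2047761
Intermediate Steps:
T(b, q) = 6
F = -2 (F = (6 - 4) - 4 = 2 - 4 = -2)
v(H) = -6*H
(1455 + v(F + T(2, 3)))² = (1455 - 6*(-2 + 6))² = (1455 - 6*4)² = (1455 - 24)² = 1431² = 2047761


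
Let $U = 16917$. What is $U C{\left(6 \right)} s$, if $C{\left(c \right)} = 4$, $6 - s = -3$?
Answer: $609012$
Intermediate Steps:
$s = 9$ ($s = 6 - -3 = 6 + 3 = 9$)
$U C{\left(6 \right)} s = 16917 \cdot 4 \cdot 9 = 16917 \cdot 36 = 609012$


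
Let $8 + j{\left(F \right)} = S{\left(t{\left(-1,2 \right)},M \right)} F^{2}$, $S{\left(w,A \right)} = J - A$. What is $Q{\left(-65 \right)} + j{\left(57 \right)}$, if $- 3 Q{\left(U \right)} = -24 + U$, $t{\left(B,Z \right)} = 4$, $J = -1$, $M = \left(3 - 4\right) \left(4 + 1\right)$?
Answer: $\frac{39053}{3} \approx 13018.0$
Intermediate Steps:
$M = -5$ ($M = \left(-1\right) 5 = -5$)
$S{\left(w,A \right)} = -1 - A$
$Q{\left(U \right)} = 8 - \frac{U}{3}$ ($Q{\left(U \right)} = - \frac{-24 + U}{3} = 8 - \frac{U}{3}$)
$j{\left(F \right)} = -8 + 4 F^{2}$ ($j{\left(F \right)} = -8 + \left(-1 - -5\right) F^{2} = -8 + \left(-1 + 5\right) F^{2} = -8 + 4 F^{2}$)
$Q{\left(-65 \right)} + j{\left(57 \right)} = \left(8 - - \frac{65}{3}\right) - \left(8 - 4 \cdot 57^{2}\right) = \left(8 + \frac{65}{3}\right) + \left(-8 + 4 \cdot 3249\right) = \frac{89}{3} + \left(-8 + 12996\right) = \frac{89}{3} + 12988 = \frac{39053}{3}$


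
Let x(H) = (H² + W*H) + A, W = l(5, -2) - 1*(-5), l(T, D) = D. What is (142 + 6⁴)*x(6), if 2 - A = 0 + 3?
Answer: 76214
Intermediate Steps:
W = 3 (W = -2 - 1*(-5) = -2 + 5 = 3)
A = -1 (A = 2 - (0 + 3) = 2 - 1*3 = 2 - 3 = -1)
x(H) = -1 + H² + 3*H (x(H) = (H² + 3*H) - 1 = -1 + H² + 3*H)
(142 + 6⁴)*x(6) = (142 + 6⁴)*(-1 + 6² + 3*6) = (142 + 1296)*(-1 + 36 + 18) = 1438*53 = 76214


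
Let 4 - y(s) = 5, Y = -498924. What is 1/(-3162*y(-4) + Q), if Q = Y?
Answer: -1/495762 ≈ -2.0171e-6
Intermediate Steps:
Q = -498924
y(s) = -1 (y(s) = 4 - 1*5 = 4 - 5 = -1)
1/(-3162*y(-4) + Q) = 1/(-3162*(-1) - 498924) = 1/(3162 - 498924) = 1/(-495762) = -1/495762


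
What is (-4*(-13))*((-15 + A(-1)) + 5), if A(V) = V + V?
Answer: -624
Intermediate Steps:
A(V) = 2*V
(-4*(-13))*((-15 + A(-1)) + 5) = (-4*(-13))*((-15 + 2*(-1)) + 5) = 52*((-15 - 2) + 5) = 52*(-17 + 5) = 52*(-12) = -624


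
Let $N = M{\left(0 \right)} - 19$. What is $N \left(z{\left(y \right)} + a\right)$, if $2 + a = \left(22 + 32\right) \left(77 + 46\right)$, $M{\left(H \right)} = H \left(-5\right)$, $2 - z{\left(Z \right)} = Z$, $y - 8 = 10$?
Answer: $-125856$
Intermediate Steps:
$y = 18$ ($y = 8 + 10 = 18$)
$z{\left(Z \right)} = 2 - Z$
$M{\left(H \right)} = - 5 H$
$N = -19$ ($N = \left(-5\right) 0 - 19 = 0 - 19 = -19$)
$a = 6640$ ($a = -2 + \left(22 + 32\right) \left(77 + 46\right) = -2 + 54 \cdot 123 = -2 + 6642 = 6640$)
$N \left(z{\left(y \right)} + a\right) = - 19 \left(\left(2 - 18\right) + 6640\right) = - 19 \left(-16 + 6640\right) = \left(-19\right) 6624 = -125856$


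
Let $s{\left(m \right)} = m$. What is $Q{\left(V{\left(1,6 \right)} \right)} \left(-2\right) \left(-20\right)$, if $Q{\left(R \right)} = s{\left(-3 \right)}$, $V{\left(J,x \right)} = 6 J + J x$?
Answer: $-120$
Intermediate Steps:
$Q{\left(R \right)} = -3$
$Q{\left(V{\left(1,6 \right)} \right)} \left(-2\right) \left(-20\right) = \left(-3\right) \left(-2\right) \left(-20\right) = 6 \left(-20\right) = -120$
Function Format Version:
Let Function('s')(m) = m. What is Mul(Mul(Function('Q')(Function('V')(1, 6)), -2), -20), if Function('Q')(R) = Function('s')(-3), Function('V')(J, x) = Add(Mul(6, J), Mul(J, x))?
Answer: -120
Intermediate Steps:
Function('Q')(R) = -3
Mul(Mul(Function('Q')(Function('V')(1, 6)), -2), -20) = Mul(Mul(-3, -2), -20) = Mul(6, -20) = -120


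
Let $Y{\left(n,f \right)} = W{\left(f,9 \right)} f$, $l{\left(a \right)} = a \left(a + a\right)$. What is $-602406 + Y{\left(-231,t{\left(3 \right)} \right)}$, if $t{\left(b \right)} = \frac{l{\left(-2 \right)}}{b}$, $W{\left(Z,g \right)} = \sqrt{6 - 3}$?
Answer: $-602406 + \frac{8 \sqrt{3}}{3} \approx -6.024 \cdot 10^{5}$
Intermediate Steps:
$l{\left(a \right)} = 2 a^{2}$ ($l{\left(a \right)} = a 2 a = 2 a^{2}$)
$W{\left(Z,g \right)} = \sqrt{3}$
$t{\left(b \right)} = \frac{8}{b}$ ($t{\left(b \right)} = \frac{2 \left(-2\right)^{2}}{b} = \frac{2 \cdot 4}{b} = \frac{8}{b}$)
$Y{\left(n,f \right)} = f \sqrt{3}$ ($Y{\left(n,f \right)} = \sqrt{3} f = f \sqrt{3}$)
$-602406 + Y{\left(-231,t{\left(3 \right)} \right)} = -602406 + \frac{8}{3} \sqrt{3} = -602406 + 8 \cdot \frac{1}{3} \sqrt{3} = -602406 + \frac{8 \sqrt{3}}{3}$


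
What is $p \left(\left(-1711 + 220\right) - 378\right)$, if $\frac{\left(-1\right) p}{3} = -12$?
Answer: $-67284$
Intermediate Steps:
$p = 36$ ($p = \left(-3\right) \left(-12\right) = 36$)
$p \left(\left(-1711 + 220\right) - 378\right) = 36 \left(\left(-1711 + 220\right) - 378\right) = 36 \left(-1491 - 378\right) = 36 \left(-1869\right) = -67284$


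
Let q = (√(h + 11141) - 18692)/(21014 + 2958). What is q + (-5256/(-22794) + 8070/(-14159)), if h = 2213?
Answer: -360760955071/322363715713 + √13354/23972 ≈ -1.1143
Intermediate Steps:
q = -4673/5993 + √13354/23972 (q = (√(2213 + 11141) - 18692)/(21014 + 2958) = (√13354 - 18692)/23972 = (-18692 + √13354)*(1/23972) = -4673/5993 + √13354/23972 ≈ -0.77492)
q + (-5256/(-22794) + 8070/(-14159)) = (-4673/5993 + √13354/23972) + (-5256/(-22794) + 8070/(-14159)) = (-4673/5993 + √13354/23972) + (-5256*(-1/22794) + 8070*(-1/14159)) = (-4673/5993 + √13354/23972) + (876/3799 - 8070/14159) = (-4673/5993 + √13354/23972) - 18254646/53790041 = -360760955071/322363715713 + √13354/23972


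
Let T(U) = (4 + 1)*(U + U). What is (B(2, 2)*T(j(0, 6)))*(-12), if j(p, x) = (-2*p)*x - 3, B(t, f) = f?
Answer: 720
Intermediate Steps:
j(p, x) = -3 - 2*p*x (j(p, x) = -2*p*x - 3 = -3 - 2*p*x)
T(U) = 10*U (T(U) = 5*(2*U) = 10*U)
(B(2, 2)*T(j(0, 6)))*(-12) = (2*(10*(-3 - 2*0*6)))*(-12) = (2*(10*(-3 + 0)))*(-12) = (2*(10*(-3)))*(-12) = (2*(-30))*(-12) = -60*(-12) = 720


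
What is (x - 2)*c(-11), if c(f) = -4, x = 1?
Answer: 4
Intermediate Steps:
(x - 2)*c(-11) = (1 - 2)*(-4) = -1*(-4) = 4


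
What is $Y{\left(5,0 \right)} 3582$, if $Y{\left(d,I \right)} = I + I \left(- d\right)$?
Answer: $0$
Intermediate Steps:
$Y{\left(d,I \right)} = I - I d$
$Y{\left(5,0 \right)} 3582 = 0 \left(1 - 5\right) 3582 = 0 \left(-4\right) 3582 = 0 \cdot 3582 = 0$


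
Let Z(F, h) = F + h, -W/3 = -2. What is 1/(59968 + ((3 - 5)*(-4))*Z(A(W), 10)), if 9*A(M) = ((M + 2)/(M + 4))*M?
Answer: 15/900784 ≈ 1.6652e-5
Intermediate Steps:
W = 6 (W = -3*(-2) = 6)
A(M) = M*(2 + M)/(9*(4 + M)) (A(M) = (((M + 2)/(M + 4))*M)/9 = (((2 + M)/(4 + M))*M)/9 = (M*(2 + M)/(4 + M))/9 = M*(2 + M)/(9*(4 + M)))
1/(59968 + ((3 - 5)*(-4))*Z(A(W), 10)) = 1/(59968 + ((3 - 5)*(-4))*((⅑)*6*(2 + 6)/(4 + 6) + 10)) = 1/(59968 + (-2*(-4))*((⅑)*6*8/10 + 10)) = 1/(59968 + 8*((⅑)*6*(⅒)*8 + 10)) = 1/(59968 + 8*(8/15 + 10)) = 1/(59968 + 8*(158/15)) = 1/(59968 + 1264/15) = 1/(900784/15) = 15/900784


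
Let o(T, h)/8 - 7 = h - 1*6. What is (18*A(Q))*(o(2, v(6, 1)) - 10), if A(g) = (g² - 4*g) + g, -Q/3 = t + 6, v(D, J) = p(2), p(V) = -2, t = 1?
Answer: -163296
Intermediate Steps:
v(D, J) = -2
Q = -21 (Q = -3*(1 + 6) = -3*7 = -21)
A(g) = g² - 3*g
o(T, h) = 8 + 8*h (o(T, h) = 56 + 8*(h - 1*6) = 56 + 8*(h - 6) = 56 + 8*(-6 + h) = 56 + (-48 + 8*h) = 8 + 8*h)
(18*A(Q))*(o(2, v(6, 1)) - 10) = (18*(-21*(-3 - 21)))*((8 + 8*(-2)) - 10) = (18*(-21*(-24)))*((8 - 16) - 10) = (18*504)*(-8 - 10) = 9072*(-18) = -163296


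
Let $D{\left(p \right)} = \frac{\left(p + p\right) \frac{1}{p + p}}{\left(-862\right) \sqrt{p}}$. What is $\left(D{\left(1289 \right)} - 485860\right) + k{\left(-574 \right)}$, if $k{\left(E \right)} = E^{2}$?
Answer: $-156384 - \frac{\sqrt{1289}}{1111118} \approx -1.5638 \cdot 10^{5}$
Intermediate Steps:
$D{\left(p \right)} = - \frac{1}{862 \sqrt{p}}$ ($D{\left(p \right)} = \frac{2 p}{2 p} \left(- \frac{1}{862 \sqrt{p}}\right) = 2 p \frac{1}{2 p} \left(- \frac{1}{862 \sqrt{p}}\right) = 1 \left(- \frac{1}{862 \sqrt{p}}\right) = - \frac{1}{862 \sqrt{p}}$)
$\left(D{\left(1289 \right)} - 485860\right) + k{\left(-574 \right)} = \left(- \frac{1}{862 \sqrt{1289}} - 485860\right) + \left(-574\right)^{2} = \left(- \frac{\frac{1}{1289} \sqrt{1289}}{862} - 485860\right) + 329476 = \left(- \frac{\sqrt{1289}}{1111118} - 485860\right) + 329476 = \left(-485860 - \frac{\sqrt{1289}}{1111118}\right) + 329476 = -156384 - \frac{\sqrt{1289}}{1111118}$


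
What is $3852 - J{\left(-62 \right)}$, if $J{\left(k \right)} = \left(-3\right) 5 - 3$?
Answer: $3870$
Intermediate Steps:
$J{\left(k \right)} = -18$ ($J{\left(k \right)} = -15 - 3 = -18$)
$3852 - J{\left(-62 \right)} = 3852 - -18 = 3852 + 18 = 3870$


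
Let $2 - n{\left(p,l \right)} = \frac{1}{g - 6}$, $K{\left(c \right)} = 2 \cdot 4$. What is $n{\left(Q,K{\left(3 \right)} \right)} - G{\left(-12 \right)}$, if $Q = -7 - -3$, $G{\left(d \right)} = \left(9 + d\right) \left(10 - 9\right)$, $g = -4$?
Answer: $\frac{51}{10} \approx 5.1$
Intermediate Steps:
$G{\left(d \right)} = 9 + d$ ($G{\left(d \right)} = \left(9 + d\right) 1 = 9 + d$)
$K{\left(c \right)} = 8$
$Q = -4$ ($Q = -7 + 3 = -4$)
$n{\left(p,l \right)} = \frac{21}{10}$ ($n{\left(p,l \right)} = 2 - \frac{1}{-4 - 6} = 2 - \frac{1}{-10} = 2 - - \frac{1}{10} = 2 + \frac{1}{10} = \frac{21}{10}$)
$n{\left(Q,K{\left(3 \right)} \right)} - G{\left(-12 \right)} = \frac{21}{10} - \left(9 - 12\right) = \frac{21}{10} - -3 = \frac{21}{10} + 3 = \frac{51}{10}$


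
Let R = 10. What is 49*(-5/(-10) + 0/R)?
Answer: 49/2 ≈ 24.500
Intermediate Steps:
49*(-5/(-10) + 0/R) = 49*(-5/(-10) + 0/10) = 49*(-5*(-1/10) + 0*(1/10)) = 49*(1/2 + 0) = 49*(1/2) = 49/2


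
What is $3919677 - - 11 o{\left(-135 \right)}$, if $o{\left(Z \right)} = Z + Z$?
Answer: $3916707$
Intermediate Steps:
$o{\left(Z \right)} = 2 Z$
$3919677 - - 11 o{\left(-135 \right)} = 3919677 - - 11 \cdot 2 \left(-135\right) = 3919677 - \left(-11\right) \left(-270\right) = 3919677 - 2970 = 3916707$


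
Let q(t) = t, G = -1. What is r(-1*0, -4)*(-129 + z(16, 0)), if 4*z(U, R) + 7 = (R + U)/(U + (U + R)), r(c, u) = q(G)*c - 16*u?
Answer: -8360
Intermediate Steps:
r(c, u) = -c - 16*u
z(U, R) = -7/4 + (R + U)/(4*(R + 2*U)) (z(U, R) = -7/4 + ((R + U)/(U + (U + R)))/4 = -7/4 + ((R + U)/(U + (R + U)))/4 = -7/4 + ((R + U)/(R + 2*U))/4 = -7/4 + (R + U)/(4*(R + 2*U)))
r(-1*0, -4)*(-129 + z(16, 0)) = (-(-1)*0 - 16*(-4))*(-129 + (-13*16 - 6*0)/(4*(0 + 2*16))) = (-1*0 + 64)*(-129 + (-208 + 0)/(4*(0 + 32))) = (0 + 64)*(-129 + (1/4)*(-208)/32) = 64*(-129 + (1/4)*(1/32)*(-208)) = 64*(-129 - 13/8) = 64*(-1045/8) = -8360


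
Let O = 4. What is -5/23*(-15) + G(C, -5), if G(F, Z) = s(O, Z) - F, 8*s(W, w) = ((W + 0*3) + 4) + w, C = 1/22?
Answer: 7267/2024 ≈ 3.5904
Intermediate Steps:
C = 1/22 ≈ 0.045455
s(W, w) = ½ + W/8 + w/8 (s(W, w) = (((W + 0*3) + 4) + w)/8 = (((W + 0) + 4) + w)/8 = ((W + 4) + w)/8 = ((4 + W) + w)/8 = (4 + W + w)/8 = ½ + W/8 + w/8)
G(F, Z) = 1 - F + Z/8 (G(F, Z) = (½ + (⅛)*4 + Z/8) - F = (½ + ½ + Z/8) - F = (1 + Z/8) - F = 1 - F + Z/8)
-5/23*(-15) + G(C, -5) = -5/23*(-15) + (1 - 1*1/22 + (⅛)*(-5)) = -5*1/23*(-15) + (1 - 1/22 - 5/8) = -5/23*(-15) + 29/88 = 75/23 + 29/88 = 7267/2024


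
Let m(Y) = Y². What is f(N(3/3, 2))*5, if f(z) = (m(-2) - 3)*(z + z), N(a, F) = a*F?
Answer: 20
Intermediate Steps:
N(a, F) = F*a
f(z) = 2*z (f(z) = ((-2)² - 3)*(z + z) = (4 - 3)*(2*z) = 1*(2*z) = 2*z)
f(N(3/3, 2))*5 = (2*(2*(3/3)))*5 = (2*(2*(3*(⅓))))*5 = (2*(2*1))*5 = (2*2)*5 = 4*5 = 20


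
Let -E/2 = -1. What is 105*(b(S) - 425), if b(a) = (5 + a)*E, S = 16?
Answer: -40215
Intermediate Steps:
E = 2 (E = -2*(-1) = 2)
b(a) = 10 + 2*a (b(a) = (5 + a)*2 = 10 + 2*a)
105*(b(S) - 425) = 105*((10 + 2*16) - 425) = 105*((10 + 32) - 425) = 105*(42 - 425) = 105*(-383) = -40215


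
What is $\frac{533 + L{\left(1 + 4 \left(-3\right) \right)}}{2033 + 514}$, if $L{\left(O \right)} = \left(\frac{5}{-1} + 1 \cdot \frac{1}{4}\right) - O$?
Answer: $\frac{719}{3396} \approx 0.21172$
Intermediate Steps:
$L{\left(O \right)} = - \frac{19}{4} - O$ ($L{\left(O \right)} = \left(5 \left(-1\right) + 1 \cdot \frac{1}{4}\right) - O = \left(-5 + \frac{1}{4}\right) - O = - \frac{19}{4} - O$)
$\frac{533 + L{\left(1 + 4 \left(-3\right) \right)}}{2033 + 514} = \frac{533 - \left(\frac{23}{4} - 12\right)}{2033 + 514} = \frac{533 - - \frac{25}{4}}{2547} = \left(533 - - \frac{25}{4}\right) \frac{1}{2547} = \left(533 + \left(- \frac{19}{4} + 11\right)\right) \frac{1}{2547} = \left(533 + \frac{25}{4}\right) \frac{1}{2547} = \frac{2157}{4} \cdot \frac{1}{2547} = \frac{719}{3396}$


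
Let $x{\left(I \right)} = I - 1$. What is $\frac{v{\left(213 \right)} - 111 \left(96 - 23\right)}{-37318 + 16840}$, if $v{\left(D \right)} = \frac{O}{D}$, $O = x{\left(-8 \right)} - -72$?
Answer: $\frac{95882}{242323} \approx 0.39568$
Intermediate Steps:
$x{\left(I \right)} = -1 + I$
$O = 63$ ($O = \left(-1 - 8\right) - -72 = -9 + 72 = 63$)
$v{\left(D \right)} = \frac{63}{D}$
$\frac{v{\left(213 \right)} - 111 \left(96 - 23\right)}{-37318 + 16840} = \frac{\frac{63}{213} - 111 \left(96 - 23\right)}{-37318 + 16840} = \frac{63 \cdot \frac{1}{213} - 8103}{-20478} = \left(\frac{21}{71} - 8103\right) \left(- \frac{1}{20478}\right) = \left(- \frac{575292}{71}\right) \left(- \frac{1}{20478}\right) = \frac{95882}{242323}$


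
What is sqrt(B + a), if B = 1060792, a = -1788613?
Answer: 3*I*sqrt(80869) ≈ 853.12*I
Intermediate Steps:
sqrt(B + a) = sqrt(1060792 - 1788613) = sqrt(-727821) = 3*I*sqrt(80869)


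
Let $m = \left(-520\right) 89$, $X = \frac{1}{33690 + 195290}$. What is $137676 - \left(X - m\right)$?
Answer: $\frac{20927856079}{228980} \approx 91396.0$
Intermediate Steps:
$X = \frac{1}{228980} \approx 4.3672 \cdot 10^{-6}$
$m = -46280$
$137676 - \left(X - m\right) = 137676 - \frac{10597194401}{228980} = \frac{20927856079}{228980}$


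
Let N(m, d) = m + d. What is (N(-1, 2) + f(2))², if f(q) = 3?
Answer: 16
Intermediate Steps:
N(m, d) = d + m
(N(-1, 2) + f(2))² = ((2 - 1) + 3)² = (1 + 3)² = 4² = 16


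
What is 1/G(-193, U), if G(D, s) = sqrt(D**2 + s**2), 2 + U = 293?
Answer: sqrt(121930)/121930 ≈ 0.0028638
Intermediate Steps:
U = 291 (U = -2 + 293 = 291)
1/G(-193, U) = 1/(sqrt((-193)**2 + 291**2)) = 1/(sqrt(37249 + 84681)) = 1/(sqrt(121930)) = sqrt(121930)/121930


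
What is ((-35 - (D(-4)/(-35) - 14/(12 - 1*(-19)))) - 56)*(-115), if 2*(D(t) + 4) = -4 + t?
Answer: 2265339/217 ≈ 10439.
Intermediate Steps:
D(t) = -6 + t/2 (D(t) = -4 + (-4 + t)/2 = -4 + (-2 + t/2) = -6 + t/2)
((-35 - (D(-4)/(-35) - 14/(12 - 1*(-19)))) - 56)*(-115) = ((-35 - ((-6 + (1/2)*(-4))/(-35) - 14/(12 - 1*(-19)))) - 56)*(-115) = ((-35 - ((-6 - 2)*(-1/35) - 14/(12 + 19))) - 56)*(-115) = ((-35 - (-8*(-1/35) - 14/31)) - 56)*(-115) = ((-35 - (8/35 - 14*1/31)) - 56)*(-115) = ((-35 - (8/35 - 14/31)) - 56)*(-115) = ((-35 - 1*(-242/1085)) - 56)*(-115) = ((-35 + 242/1085) - 56)*(-115) = (-37733/1085 - 56)*(-115) = -98493/1085*(-115) = 2265339/217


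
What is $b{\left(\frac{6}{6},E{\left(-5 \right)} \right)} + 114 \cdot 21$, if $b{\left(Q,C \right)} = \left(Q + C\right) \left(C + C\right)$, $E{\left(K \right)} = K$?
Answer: $2434$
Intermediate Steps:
$b{\left(Q,C \right)} = 2 C \left(C + Q\right)$ ($b{\left(Q,C \right)} = \left(C + Q\right) 2 C = 2 C \left(C + Q\right)$)
$b{\left(\frac{6}{6},E{\left(-5 \right)} \right)} + 114 \cdot 21 = 2 \left(-5\right) \left(-5 + \frac{6}{6}\right) + 114 \cdot 21 = 2 \left(-5\right) \left(-5 + 6 \cdot \frac{1}{6}\right) + 2394 = 2 \left(-5\right) \left(-5 + 1\right) + 2394 = 2 \left(-5\right) \left(-4\right) + 2394 = 40 + 2394 = 2434$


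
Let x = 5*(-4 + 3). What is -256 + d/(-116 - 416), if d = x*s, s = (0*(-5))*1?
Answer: -256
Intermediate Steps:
s = 0 (s = 0*1 = 0)
x = -5 (x = 5*(-1) = -5)
d = 0 (d = -5*0 = 0)
-256 + d/(-116 - 416) = -256 + 0/(-116 - 416) = -256 + 0/(-532) = -256 - 1/532*0 = -256 + 0 = -256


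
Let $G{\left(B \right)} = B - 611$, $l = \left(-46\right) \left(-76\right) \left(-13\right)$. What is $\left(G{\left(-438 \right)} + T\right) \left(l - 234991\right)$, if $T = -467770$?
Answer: $131475131541$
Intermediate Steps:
$l = -45448$ ($l = 3496 \left(-13\right) = -45448$)
$G{\left(B \right)} = -611 + B$
$\left(G{\left(-438 \right)} + T\right) \left(l - 234991\right) = \left(\left(-611 - 438\right) - 467770\right) \left(-45448 - 234991\right) = \left(-1049 - 467770\right) \left(-280439\right) = \left(-468819\right) \left(-280439\right) = 131475131541$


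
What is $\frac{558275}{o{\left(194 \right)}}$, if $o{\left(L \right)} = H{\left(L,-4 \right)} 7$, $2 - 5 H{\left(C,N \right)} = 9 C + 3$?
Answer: $- \frac{2791375}{12229} \approx -228.26$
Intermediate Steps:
$H{\left(C,N \right)} = - \frac{1}{5} - \frac{9 C}{5}$ ($H{\left(C,N \right)} = \frac{2}{5} - \frac{9 C + 3}{5} = \frac{2}{5} - \frac{3 + 9 C}{5} = \frac{2}{5} - \left(\frac{3}{5} + \frac{9 C}{5}\right) = - \frac{1}{5} - \frac{9 C}{5}$)
$o{\left(L \right)} = - \frac{7}{5} - \frac{63 L}{5}$ ($o{\left(L \right)} = \left(- \frac{1}{5} - \frac{9 L}{5}\right) 7 = - \frac{7}{5} - \frac{63 L}{5}$)
$\frac{558275}{o{\left(194 \right)}} = \frac{558275}{- \frac{7}{5} - \frac{12222}{5}} = \frac{558275}{- \frac{12229}{5}} = 558275 \left(- \frac{5}{12229}\right) = - \frac{2791375}{12229}$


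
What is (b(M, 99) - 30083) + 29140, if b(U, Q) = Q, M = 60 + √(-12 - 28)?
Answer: -844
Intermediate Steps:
M = 60 + 2*I*√10 (M = 60 + √(-40) = 60 + 2*I*√10 ≈ 60.0 + 6.3246*I)
(b(M, 99) - 30083) + 29140 = (99 - 30083) + 29140 = -29984 + 29140 = -844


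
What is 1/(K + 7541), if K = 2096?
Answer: 1/9637 ≈ 0.00010377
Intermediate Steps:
1/(K + 7541) = 1/(2096 + 7541) = 1/9637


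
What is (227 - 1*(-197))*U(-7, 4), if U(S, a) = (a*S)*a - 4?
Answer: -49184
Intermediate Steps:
U(S, a) = -4 + S*a**2 (U(S, a) = (S*a)*a - 4 = S*a**2 - 4 = -4 + S*a**2)
(227 - 1*(-197))*U(-7, 4) = (227 - 1*(-197))*(-4 - 7*4**2) = (227 + 197)*(-4 - 7*16) = 424*(-4 - 112) = 424*(-116) = -49184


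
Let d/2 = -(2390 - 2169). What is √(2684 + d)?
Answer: √2242 ≈ 47.350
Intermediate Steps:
d = -442 (d = 2*(-(2390 - 2169)) = 2*(-1*221) = 2*(-221) = -442)
√(2684 + d) = √(2684 - 442) = √2242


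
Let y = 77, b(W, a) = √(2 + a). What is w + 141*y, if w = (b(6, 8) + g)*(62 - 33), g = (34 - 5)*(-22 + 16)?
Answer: 5811 + 29*√10 ≈ 5902.7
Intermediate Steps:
g = -174 (g = 29*(-6) = -174)
w = -5046 + 29*√10 (w = (√(2 + 8) - 174)*(62 - 33) = (√10 - 174)*29 = (-174 + √10)*29 = -5046 + 29*√10 ≈ -4954.3)
w + 141*y = (-5046 + 29*√10) + 141*77 = (-5046 + 29*√10) + 10857 = 5811 + 29*√10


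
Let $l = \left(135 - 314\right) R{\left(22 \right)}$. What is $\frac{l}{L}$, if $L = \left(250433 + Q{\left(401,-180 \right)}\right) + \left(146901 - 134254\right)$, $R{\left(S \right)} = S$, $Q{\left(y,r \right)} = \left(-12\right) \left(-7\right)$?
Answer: $- \frac{179}{11962} \approx -0.014964$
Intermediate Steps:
$Q{\left(y,r \right)} = 84$
$l = -3938$ ($l = \left(135 - 314\right) 22 = \left(-179\right) 22 = -3938$)
$L = 263164$ ($L = \left(250433 + 84\right) + \left(146901 - 134254\right) = 250517 + 12647 = 263164$)
$\frac{l}{L} = - \frac{3938}{263164} = \left(-3938\right) \frac{1}{263164} = - \frac{179}{11962}$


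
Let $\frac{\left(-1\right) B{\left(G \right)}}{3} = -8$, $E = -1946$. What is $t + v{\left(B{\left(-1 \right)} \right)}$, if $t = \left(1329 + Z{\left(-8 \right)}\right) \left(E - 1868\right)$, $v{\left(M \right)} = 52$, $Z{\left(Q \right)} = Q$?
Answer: $-5038242$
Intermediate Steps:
$B{\left(G \right)} = 24$ ($B{\left(G \right)} = \left(-3\right) \left(-8\right) = 24$)
$t = -5038294$ ($t = \left(1329 - 8\right) \left(-1946 - 1868\right) = 1321 \left(-3814\right) = -5038294$)
$t + v{\left(B{\left(-1 \right)} \right)} = -5038294 + 52 = -5038242$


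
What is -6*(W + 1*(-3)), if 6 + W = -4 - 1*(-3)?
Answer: 60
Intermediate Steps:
W = -7 (W = -6 + (-4 - 1*(-3)) = -6 + (-4 + 3) = -6 - 1 = -7)
-6*(W + 1*(-3)) = -6*(-7 + 1*(-3)) = -6*(-7 - 3) = -6*(-10) = 60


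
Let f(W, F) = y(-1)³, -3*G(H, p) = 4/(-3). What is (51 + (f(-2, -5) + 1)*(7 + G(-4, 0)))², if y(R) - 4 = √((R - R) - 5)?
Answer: -40870369/81 + 4575028*I*√5/81 ≈ -5.0457e+5 + 1.263e+5*I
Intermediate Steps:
G(H, p) = 4/9 (G(H, p) = -4/(3*(-3)) = -4*(-1)/(3*3) = -⅓*(-4/3) = 4/9)
y(R) = 4 + I*√5 (y(R) = 4 + √((R - R) - 5) = 4 + √(0 - 5) = 4 + √(-5) = 4 + I*√5)
f(W, F) = (4 + I*√5)³
(51 + (f(-2, -5) + 1)*(7 + G(-4, 0)))² = (51 + ((4 + I*√5)³ + 1)*(7 + 4/9))² = (51 + (1 + (4 + I*√5)³)*(67/9))² = (51 + (67/9 + 67*(4 + I*√5)³/9))² = (526/9 + 67*(4 + I*√5)³/9)²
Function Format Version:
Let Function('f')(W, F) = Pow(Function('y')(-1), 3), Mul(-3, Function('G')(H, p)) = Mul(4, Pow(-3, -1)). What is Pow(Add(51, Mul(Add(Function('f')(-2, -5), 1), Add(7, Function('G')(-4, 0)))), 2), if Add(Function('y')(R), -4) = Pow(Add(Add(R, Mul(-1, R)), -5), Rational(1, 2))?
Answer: Add(Rational(-40870369, 81), Mul(Rational(4575028, 81), I, Pow(5, Rational(1, 2)))) ≈ Add(-5.0457e+5, Mul(1.2630e+5, I))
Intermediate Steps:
Function('G')(H, p) = Rational(4, 9) (Function('G')(H, p) = Mul(Rational(-1, 3), Mul(4, Pow(-3, -1))) = Mul(Rational(-1, 3), Mul(4, Rational(-1, 3))) = Mul(Rational(-1, 3), Rational(-4, 3)) = Rational(4, 9))
Function('y')(R) = Add(4, Mul(I, Pow(5, Rational(1, 2)))) (Function('y')(R) = Add(4, Pow(Add(Add(R, Mul(-1, R)), -5), Rational(1, 2))) = Add(4, Pow(Add(0, -5), Rational(1, 2))) = Add(4, Pow(-5, Rational(1, 2))) = Add(4, Mul(I, Pow(5, Rational(1, 2)))))
Function('f')(W, F) = Pow(Add(4, Mul(I, Pow(5, Rational(1, 2)))), 3)
Pow(Add(51, Mul(Add(Function('f')(-2, -5), 1), Add(7, Function('G')(-4, 0)))), 2) = Pow(Add(51, Mul(Add(Pow(Add(4, Mul(I, Pow(5, Rational(1, 2)))), 3), 1), Add(7, Rational(4, 9)))), 2) = Pow(Add(51, Mul(Add(1, Pow(Add(4, Mul(I, Pow(5, Rational(1, 2)))), 3)), Rational(67, 9))), 2) = Pow(Add(51, Add(Rational(67, 9), Mul(Rational(67, 9), Pow(Add(4, Mul(I, Pow(5, Rational(1, 2)))), 3)))), 2) = Pow(Add(Rational(526, 9), Mul(Rational(67, 9), Pow(Add(4, Mul(I, Pow(5, Rational(1, 2)))), 3))), 2)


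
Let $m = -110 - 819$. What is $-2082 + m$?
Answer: $-3011$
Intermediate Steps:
$m = -929$ ($m = -110 - 819 = -929$)
$-2082 + m = -2082 - 929 = -3011$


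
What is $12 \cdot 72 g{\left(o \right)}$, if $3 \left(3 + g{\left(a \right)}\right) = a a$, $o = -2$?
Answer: $-1440$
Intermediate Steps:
$g{\left(a \right)} = -3 + \frac{a^{2}}{3}$ ($g{\left(a \right)} = -3 + \frac{a a}{3} = -3 + \frac{a^{2}}{3}$)
$12 \cdot 72 g{\left(o \right)} = 12 \cdot 72 \left(-3 + \frac{\left(-2\right)^{2}}{3}\right) = 864 \left(-3 + \frac{1}{3} \cdot 4\right) = 864 \left(-3 + \frac{4}{3}\right) = 864 \left(- \frac{5}{3}\right) = -1440$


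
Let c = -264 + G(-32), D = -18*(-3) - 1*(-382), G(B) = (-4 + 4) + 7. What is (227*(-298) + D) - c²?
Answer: -133259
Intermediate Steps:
G(B) = 7 (G(B) = 0 + 7 = 7)
D = 436 (D = 54 + 382 = 436)
c = -257 (c = -264 + 7 = -257)
(227*(-298) + D) - c² = (227*(-298) + 436) - 1*(-257)² = (-67646 + 436) - 1*66049 = -67210 - 66049 = -133259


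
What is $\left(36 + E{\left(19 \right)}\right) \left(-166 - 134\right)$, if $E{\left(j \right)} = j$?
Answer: $-16500$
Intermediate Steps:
$\left(36 + E{\left(19 \right)}\right) \left(-166 - 134\right) = \left(36 + 19\right) \left(-166 - 134\right) = 55 \left(-166 - 134\right) = 55 \left(-300\right) = -16500$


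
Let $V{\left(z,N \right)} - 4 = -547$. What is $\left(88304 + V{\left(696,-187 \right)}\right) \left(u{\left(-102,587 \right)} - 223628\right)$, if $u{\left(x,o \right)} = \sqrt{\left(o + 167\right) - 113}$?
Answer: $-19625816908 + 87761 \sqrt{641} \approx -1.9624 \cdot 10^{10}$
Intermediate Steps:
$u{\left(x,o \right)} = \sqrt{54 + o}$ ($u{\left(x,o \right)} = \sqrt{\left(167 + o\right) - 113} = \sqrt{54 + o}$)
$V{\left(z,N \right)} = -543$ ($V{\left(z,N \right)} = 4 - 547 = -543$)
$\left(88304 + V{\left(696,-187 \right)}\right) \left(u{\left(-102,587 \right)} - 223628\right) = \left(88304 - 543\right) \left(\sqrt{54 + 587} - 223628\right) = 87761 \left(\sqrt{641} - 223628\right) = 87761 \left(-223628 + \sqrt{641}\right) = -19625816908 + 87761 \sqrt{641}$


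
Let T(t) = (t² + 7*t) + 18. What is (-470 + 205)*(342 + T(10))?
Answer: -140450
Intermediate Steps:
T(t) = 18 + t² + 7*t
(-470 + 205)*(342 + T(10)) = (-470 + 205)*(342 + (18 + 10² + 7*10)) = -265*(342 + (18 + 100 + 70)) = -265*(342 + 188) = -265*530 = -140450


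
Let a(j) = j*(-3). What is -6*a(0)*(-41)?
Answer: 0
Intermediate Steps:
a(j) = -3*j
-6*a(0)*(-41) = -(-18)*0*(-41) = -6*0*(-41) = 0*(-41) = 0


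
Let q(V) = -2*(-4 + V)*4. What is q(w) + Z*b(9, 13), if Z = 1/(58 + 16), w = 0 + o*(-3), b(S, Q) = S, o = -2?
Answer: -1175/74 ≈ -15.878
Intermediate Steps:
w = 6 (w = 0 - 2*(-3) = 0 + 6 = 6)
q(V) = 32 - 8*V (q(V) = (8 - 2*V)*4 = 32 - 8*V)
Z = 1/74 ≈ 0.013514
q(w) + Z*b(9, 13) = (32 - 8*6) + (1/74)*9 = (32 - 48) + 9/74 = -16 + 9/74 = -1175/74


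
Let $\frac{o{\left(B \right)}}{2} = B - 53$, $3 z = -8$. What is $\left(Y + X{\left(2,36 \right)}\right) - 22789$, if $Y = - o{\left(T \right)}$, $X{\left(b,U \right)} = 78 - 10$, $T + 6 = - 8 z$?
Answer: $- \frac{67937}{3} \approx -22646.0$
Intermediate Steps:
$z = - \frac{8}{3}$ ($z = \frac{1}{3} \left(-8\right) = - \frac{8}{3} \approx -2.6667$)
$T = \frac{46}{3}$ ($T = -6 - - \frac{64}{3} = -6 + \frac{64}{3} = \frac{46}{3} \approx 15.333$)
$o{\left(B \right)} = -106 + 2 B$ ($o{\left(B \right)} = 2 \left(B - 53\right) = 2 \left(-53 + B\right) = -106 + 2 B$)
$X{\left(b,U \right)} = 68$ ($X{\left(b,U \right)} = 78 - 10 = 68$)
$Y = \frac{226}{3}$ ($Y = - (-106 + 2 \cdot \frac{46}{3}) = - (-106 + \frac{92}{3}) = \left(-1\right) \left(- \frac{226}{3}\right) = \frac{226}{3} \approx 75.333$)
$\left(Y + X{\left(2,36 \right)}\right) - 22789 = \left(\frac{226}{3} + 68\right) - 22789 = \frac{430}{3} - 22789 = - \frac{67937}{3}$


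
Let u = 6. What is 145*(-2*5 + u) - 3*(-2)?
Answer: -574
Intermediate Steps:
145*(-2*5 + u) - 3*(-2) = 145*(-2*5 + 6) - 3*(-2) = 145*(-10 + 6) + 6 = 145*(-4) + 6 = -580 + 6 = -574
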